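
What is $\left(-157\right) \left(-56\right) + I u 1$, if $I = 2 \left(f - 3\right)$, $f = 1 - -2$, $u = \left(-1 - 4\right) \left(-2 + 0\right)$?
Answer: $8792$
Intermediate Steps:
$u = 10$ ($u = \left(-5\right) \left(-2\right) = 10$)
$f = 3$ ($f = 1 + 2 = 3$)
$I = 0$ ($I = 2 \left(3 - 3\right) = 2 \cdot 0 = 0$)
$\left(-157\right) \left(-56\right) + I u 1 = \left(-157\right) \left(-56\right) + 0 \cdot 10 \cdot 1 = 8792 + 0 \cdot 1 = 8792 + 0 = 8792$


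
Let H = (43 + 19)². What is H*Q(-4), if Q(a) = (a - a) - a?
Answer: 15376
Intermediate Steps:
Q(a) = -a (Q(a) = 0 - a = -a)
H = 3844 (H = 62² = 3844)
H*Q(-4) = 3844*(-1*(-4)) = 3844*4 = 15376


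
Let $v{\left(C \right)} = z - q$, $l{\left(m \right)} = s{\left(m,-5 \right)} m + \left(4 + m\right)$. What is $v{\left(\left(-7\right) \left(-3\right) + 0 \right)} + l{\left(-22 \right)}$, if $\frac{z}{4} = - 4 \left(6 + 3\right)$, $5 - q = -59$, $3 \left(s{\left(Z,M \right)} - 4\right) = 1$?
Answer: $- \frac{964}{3} \approx -321.33$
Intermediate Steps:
$s{\left(Z,M \right)} = \frac{13}{3}$ ($s{\left(Z,M \right)} = 4 + \frac{1}{3} \cdot 1 = 4 + \frac{1}{3} = \frac{13}{3}$)
$q = 64$ ($q = 5 - -59 = 5 + 59 = 64$)
$z = -144$ ($z = 4 \left(- 4 \left(6 + 3\right)\right) = 4 \left(\left(-4\right) 9\right) = 4 \left(-36\right) = -144$)
$l{\left(m \right)} = 4 + \frac{16 m}{3}$ ($l{\left(m \right)} = \frac{13 m}{3} + \left(4 + m\right) = 4 + \frac{16 m}{3}$)
$v{\left(C \right)} = -208$ ($v{\left(C \right)} = -144 - 64 = -208$)
$v{\left(\left(-7\right) \left(-3\right) + 0 \right)} + l{\left(-22 \right)} = -208 + \left(4 + \frac{16}{3} \left(-22\right)\right) = -208 + \left(4 - \frac{352}{3}\right) = -208 - \frac{340}{3} = - \frac{964}{3}$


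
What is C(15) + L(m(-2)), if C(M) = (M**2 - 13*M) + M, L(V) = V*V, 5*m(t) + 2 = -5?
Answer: 1174/25 ≈ 46.960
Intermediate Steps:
m(t) = -7/5 (m(t) = -2/5 + (1/5)*(-5) = -2/5 - 1 = -7/5)
L(V) = V**2
C(M) = M**2 - 12*M
C(15) + L(m(-2)) = 15*(-12 + 15) + (-7/5)**2 = 15*3 + 49/25 = 45 + 49/25 = 1174/25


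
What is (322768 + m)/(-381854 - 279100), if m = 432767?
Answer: -251845/220318 ≈ -1.1431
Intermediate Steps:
(322768 + m)/(-381854 - 279100) = (322768 + 432767)/(-381854 - 279100) = 755535/(-660954) = 755535*(-1/660954) = -251845/220318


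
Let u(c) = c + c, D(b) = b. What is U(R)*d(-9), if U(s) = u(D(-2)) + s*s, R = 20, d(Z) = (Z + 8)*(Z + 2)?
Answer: 2772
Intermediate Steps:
d(Z) = (2 + Z)*(8 + Z) (d(Z) = (8 + Z)*(2 + Z) = (2 + Z)*(8 + Z))
u(c) = 2*c
U(s) = -4 + s² (U(s) = 2*(-2) + s*s = -4 + s²)
U(R)*d(-9) = (-4 + 20²)*(16 + (-9)² + 10*(-9)) = (-4 + 400)*(16 + 81 - 90) = 396*7 = 2772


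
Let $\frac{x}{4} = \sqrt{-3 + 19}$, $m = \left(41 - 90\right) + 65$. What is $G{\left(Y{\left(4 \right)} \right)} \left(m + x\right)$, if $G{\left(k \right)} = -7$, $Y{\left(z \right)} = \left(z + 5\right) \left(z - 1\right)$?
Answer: $-224$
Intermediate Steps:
$Y{\left(z \right)} = \left(-1 + z\right) \left(5 + z\right)$ ($Y{\left(z \right)} = \left(5 + z\right) \left(-1 + z\right) = \left(-1 + z\right) \left(5 + z\right)$)
$m = 16$ ($m = -49 + 65 = 16$)
$x = 16$ ($x = 4 \sqrt{-3 + 19} = 4 \sqrt{16} = 4 \cdot 4 = 16$)
$G{\left(Y{\left(4 \right)} \right)} \left(m + x\right) = - 7 \left(16 + 16\right) = \left(-7\right) 32 = -224$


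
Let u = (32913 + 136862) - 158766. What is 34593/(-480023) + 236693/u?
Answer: 113237249602/5284573207 ≈ 21.428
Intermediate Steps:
u = 11009 (u = 169775 - 158766 = 11009)
34593/(-480023) + 236693/u = 34593/(-480023) + 236693/11009 = 34593*(-1/480023) + 236693*(1/11009) = -34593/480023 + 236693/11009 = 113237249602/5284573207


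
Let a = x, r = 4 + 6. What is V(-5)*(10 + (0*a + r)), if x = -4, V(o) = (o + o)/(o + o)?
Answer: 20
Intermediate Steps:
V(o) = 1 (V(o) = (2*o)/((2*o)) = (2*o)*(1/(2*o)) = 1)
r = 10
a = -4
V(-5)*(10 + (0*a + r)) = 1*(10 + (0*(-4) + 10)) = 1*(10 + (0 + 10)) = 1*(10 + 10) = 1*20 = 20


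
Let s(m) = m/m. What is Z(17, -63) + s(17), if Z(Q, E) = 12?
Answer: 13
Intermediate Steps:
s(m) = 1
Z(17, -63) + s(17) = 12 + 1 = 13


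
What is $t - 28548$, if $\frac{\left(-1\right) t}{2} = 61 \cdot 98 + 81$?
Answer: $-40666$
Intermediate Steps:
$t = -12118$ ($t = - 2 \left(61 \cdot 98 + 81\right) = - 2 \left(5978 + 81\right) = \left(-2\right) 6059 = -12118$)
$t - 28548 = -12118 - 28548 = -40666$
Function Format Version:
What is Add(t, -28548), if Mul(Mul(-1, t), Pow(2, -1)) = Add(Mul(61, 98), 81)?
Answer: -40666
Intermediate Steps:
t = -12118 (t = Mul(-2, Add(Mul(61, 98), 81)) = Mul(-2, Add(5978, 81)) = Mul(-2, 6059) = -12118)
Add(t, -28548) = Add(-12118, -28548) = -40666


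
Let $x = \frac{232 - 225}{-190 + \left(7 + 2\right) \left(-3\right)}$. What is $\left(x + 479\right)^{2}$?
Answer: $\frac{220463104}{961} \approx 2.2941 \cdot 10^{5}$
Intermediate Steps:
$x = - \frac{1}{31}$ ($x = \frac{7}{-190 + 9 \left(-3\right)} = \frac{7}{-190 - 27} = \frac{7}{-217} = 7 \left(- \frac{1}{217}\right) = - \frac{1}{31} \approx -0.032258$)
$\left(x + 479\right)^{2} = \left(- \frac{1}{31} + 479\right)^{2} = \left(\frac{14848}{31}\right)^{2} = \frac{220463104}{961}$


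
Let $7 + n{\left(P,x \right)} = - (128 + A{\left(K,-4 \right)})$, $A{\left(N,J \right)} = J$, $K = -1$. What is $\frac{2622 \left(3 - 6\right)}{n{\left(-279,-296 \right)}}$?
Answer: $\frac{7866}{131} \approx 60.046$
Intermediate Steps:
$n{\left(P,x \right)} = -131$ ($n{\left(P,x \right)} = -7 - \left(128 - 4\right) = -7 - 124 = -131$)
$\frac{2622 \left(3 - 6\right)}{n{\left(-279,-296 \right)}} = \frac{2622 \left(3 - 6\right)}{-131} = 2622 \left(3 - 6\right) \left(- \frac{1}{131}\right) = 2622 \left(-3\right) \left(- \frac{1}{131}\right) = \left(-7866\right) \left(- \frac{1}{131}\right) = \frac{7866}{131}$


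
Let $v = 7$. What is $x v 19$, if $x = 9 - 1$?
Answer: $1064$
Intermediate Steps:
$x = 8$
$x v 19 = 8 \cdot 7 \cdot 19 = 56 \cdot 19 = 1064$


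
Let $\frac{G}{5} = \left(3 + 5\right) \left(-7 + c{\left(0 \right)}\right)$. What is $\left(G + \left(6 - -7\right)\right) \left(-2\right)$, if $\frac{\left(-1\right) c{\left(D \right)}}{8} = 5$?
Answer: $3734$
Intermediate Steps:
$c{\left(D \right)} = -40$ ($c{\left(D \right)} = \left(-8\right) 5 = -40$)
$G = -1880$ ($G = 5 \left(3 + 5\right) \left(-7 - 40\right) = 5 \cdot 8 \left(-47\right) = 5 \left(-376\right) = -1880$)
$\left(G + \left(6 - -7\right)\right) \left(-2\right) = \left(-1880 + \left(6 - -7\right)\right) \left(-2\right) = \left(-1880 + \left(6 + 7\right)\right) \left(-2\right) = \left(-1880 + 13\right) \left(-2\right) = \left(-1867\right) \left(-2\right) = 3734$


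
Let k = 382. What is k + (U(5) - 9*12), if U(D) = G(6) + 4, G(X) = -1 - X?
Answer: 271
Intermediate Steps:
U(D) = -3 (U(D) = (-1 - 1*6) + 4 = (-1 - 6) + 4 = -7 + 4 = -3)
k + (U(5) - 9*12) = 382 + (-3 - 9*12) = 382 + (-3 - 108) = 382 - 111 = 271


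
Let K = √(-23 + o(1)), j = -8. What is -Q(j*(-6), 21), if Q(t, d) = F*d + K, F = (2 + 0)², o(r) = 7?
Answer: -84 - 4*I ≈ -84.0 - 4.0*I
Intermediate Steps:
K = 4*I (K = √(-23 + 7) = √(-16) = 4*I ≈ 4.0*I)
F = 4 (F = 2² = 4)
Q(t, d) = 4*I + 4*d (Q(t, d) = 4*d + 4*I = 4*I + 4*d)
-Q(j*(-6), 21) = -(4*I + 4*21) = -(4*I + 84) = -(84 + 4*I) = -84 - 4*I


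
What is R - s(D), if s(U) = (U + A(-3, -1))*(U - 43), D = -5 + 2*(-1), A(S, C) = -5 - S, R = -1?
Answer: -451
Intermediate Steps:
D = -7 (D = -5 - 2 = -7)
s(U) = (-43 + U)*(-2 + U) (s(U) = (U + (-5 - 1*(-3)))*(U - 43) = (U + (-5 + 3))*(-43 + U) = (U - 2)*(-43 + U) = (-2 + U)*(-43 + U) = (-43 + U)*(-2 + U))
R - s(D) = -1 - (86 + (-7)² - 45*(-7)) = -1 - (86 + 49 + 315) = -1 - 1*450 = -1 - 450 = -451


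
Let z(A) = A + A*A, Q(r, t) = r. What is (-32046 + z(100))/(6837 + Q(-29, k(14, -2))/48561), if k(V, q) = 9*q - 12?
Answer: -532859853/166005764 ≈ -3.2099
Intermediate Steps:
k(V, q) = -12 + 9*q
z(A) = A + A²
(-32046 + z(100))/(6837 + Q(-29, k(14, -2))/48561) = (-32046 + 100*(1 + 100))/(6837 - 29/48561) = (-32046 + 100*101)/(6837 - 29*1/48561) = (-32046 + 10100)/(6837 - 29/48561) = -21946/332011528/48561 = -21946*48561/332011528 = -532859853/166005764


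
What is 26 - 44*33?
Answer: -1426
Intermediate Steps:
26 - 44*33 = 26 - 1452 = -1426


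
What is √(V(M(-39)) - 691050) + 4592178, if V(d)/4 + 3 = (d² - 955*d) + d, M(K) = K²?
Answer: 4592178 + √2758566 ≈ 4.5938e+6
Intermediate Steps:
V(d) = -12 - 3816*d + 4*d² (V(d) = -12 + 4*((d² - 955*d) + d) = -12 + 4*(d² - 954*d) = -12 + (-3816*d + 4*d²) = -12 - 3816*d + 4*d²)
√(V(M(-39)) - 691050) + 4592178 = √((-12 - 3816*(-39)² + 4*((-39)²)²) - 691050) + 4592178 = √((-12 - 3816*1521 + 4*1521²) - 691050) + 4592178 = √((-12 - 5804136 + 4*2313441) - 691050) + 4592178 = √((-12 - 5804136 + 9253764) - 691050) + 4592178 = √(3449616 - 691050) + 4592178 = √2758566 + 4592178 = 4592178 + √2758566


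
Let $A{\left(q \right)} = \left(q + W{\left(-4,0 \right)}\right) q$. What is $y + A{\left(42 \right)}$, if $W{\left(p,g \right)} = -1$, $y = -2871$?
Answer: $-1149$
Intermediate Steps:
$A{\left(q \right)} = q \left(-1 + q\right)$ ($A{\left(q \right)} = \left(q - 1\right) q = \left(-1 + q\right) q = q \left(-1 + q\right)$)
$y + A{\left(42 \right)} = -2871 + 42 \left(-1 + 42\right) = -2871 + 42 \cdot 41 = -2871 + 1722 = -1149$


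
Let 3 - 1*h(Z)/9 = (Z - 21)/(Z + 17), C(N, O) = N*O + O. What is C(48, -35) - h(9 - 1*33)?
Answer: -11789/7 ≈ -1684.1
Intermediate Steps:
C(N, O) = O + N*O
h(Z) = 27 - 9*(-21 + Z)/(17 + Z) (h(Z) = 27 - 9*(Z - 21)/(Z + 17) = 27 - 9*(-21 + Z)/(17 + Z))
C(48, -35) - h(9 - 1*33) = -35*(1 + 48) - 18*(36 + (9 - 1*33))/(17 + (9 - 1*33)) = -35*49 - 18*(36 + (9 - 33))/(17 + (9 - 33)) = -1715 - 18*(36 - 24)/(17 - 24) = -1715 - 18*12/(-7) = -1715 - 18*(-1)*12/7 = -1715 - 1*(-216/7) = -1715 + 216/7 = -11789/7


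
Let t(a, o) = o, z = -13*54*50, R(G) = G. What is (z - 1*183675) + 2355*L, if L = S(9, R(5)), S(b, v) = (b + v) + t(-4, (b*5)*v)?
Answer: 344070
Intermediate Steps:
z = -35100 (z = -702*50 = -35100)
S(b, v) = b + v + 5*b*v (S(b, v) = (b + v) + (b*5)*v = (b + v) + (5*b)*v = (b + v) + 5*b*v = b + v + 5*b*v)
L = 239 (L = 9 + 5 + 5*9*5 = 9 + 5 + 225 = 239)
(z - 1*183675) + 2355*L = (-35100 - 1*183675) + 2355*239 = (-35100 - 183675) + 562845 = -218775 + 562845 = 344070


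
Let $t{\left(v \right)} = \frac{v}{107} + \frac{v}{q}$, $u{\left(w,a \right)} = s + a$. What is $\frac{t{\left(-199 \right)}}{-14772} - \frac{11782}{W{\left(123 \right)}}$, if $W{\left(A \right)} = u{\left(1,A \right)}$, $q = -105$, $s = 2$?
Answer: $- \frac{195538106419}{2074542750} \approx -94.256$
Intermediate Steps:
$u{\left(w,a \right)} = 2 + a$
$W{\left(A \right)} = 2 + A$
$t{\left(v \right)} = - \frac{2 v}{11235}$ ($t{\left(v \right)} = \frac{v}{107} + \frac{v}{-105} = v \frac{1}{107} + v \left(- \frac{1}{105}\right) = \frac{v}{107} - \frac{v}{105} = - \frac{2 v}{11235}$)
$\frac{t{\left(-199 \right)}}{-14772} - \frac{11782}{W{\left(123 \right)}} = \frac{\left(- \frac{2}{11235}\right) \left(-199\right)}{-14772} - \frac{11782}{2 + 123} = \frac{398}{11235} \left(- \frac{1}{14772}\right) - \frac{11782}{125} = - \frac{199}{82981710} - \frac{11782}{125} = - \frac{195538106419}{2074542750}$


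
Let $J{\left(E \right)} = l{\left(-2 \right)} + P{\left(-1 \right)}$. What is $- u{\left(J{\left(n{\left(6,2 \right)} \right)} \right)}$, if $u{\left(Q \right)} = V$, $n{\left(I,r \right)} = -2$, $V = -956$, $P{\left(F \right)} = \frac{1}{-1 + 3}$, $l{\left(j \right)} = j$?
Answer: $956$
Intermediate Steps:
$P{\left(F \right)} = \frac{1}{2}$
$J{\left(E \right)} = - \frac{3}{2}$ ($J{\left(E \right)} = -2 + \frac{1}{2} = - \frac{3}{2}$)
$u{\left(Q \right)} = -956$
$- u{\left(J{\left(n{\left(6,2 \right)} \right)} \right)} = \left(-1\right) \left(-956\right) = 956$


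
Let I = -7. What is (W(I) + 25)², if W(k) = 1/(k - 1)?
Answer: 39601/64 ≈ 618.77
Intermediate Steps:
W(k) = 1/(-1 + k)
(W(I) + 25)² = (1/(-1 - 7) + 25)² = (1/(-8) + 25)² = (-⅛ + 25)² = (199/8)² = 39601/64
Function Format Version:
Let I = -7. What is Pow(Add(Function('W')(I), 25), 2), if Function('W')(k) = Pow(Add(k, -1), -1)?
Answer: Rational(39601, 64) ≈ 618.77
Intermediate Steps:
Function('W')(k) = Pow(Add(-1, k), -1)
Pow(Add(Function('W')(I), 25), 2) = Pow(Add(Pow(Add(-1, -7), -1), 25), 2) = Pow(Add(Pow(-8, -1), 25), 2) = Pow(Add(Rational(-1, 8), 25), 2) = Pow(Rational(199, 8), 2) = Rational(39601, 64)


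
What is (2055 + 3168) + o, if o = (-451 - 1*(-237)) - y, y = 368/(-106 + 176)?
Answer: 175131/35 ≈ 5003.7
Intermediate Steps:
y = 184/35 (y = 368/70 = 368*(1/70) = 184/35 ≈ 5.2571)
o = -7674/35 (o = (-451 - 1*(-237)) - 1*184/35 = (-451 + 237) - 184/35 = -214 - 184/35 = -7674/35 ≈ -219.26)
(2055 + 3168) + o = (2055 + 3168) - 7674/35 = 5223 - 7674/35 = 175131/35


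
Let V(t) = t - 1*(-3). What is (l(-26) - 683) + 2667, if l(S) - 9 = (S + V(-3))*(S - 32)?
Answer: 3501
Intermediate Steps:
V(t) = 3 + t (V(t) = t + 3 = 3 + t)
l(S) = 9 + S*(-32 + S) (l(S) = 9 + (S + (3 - 3))*(S - 32) = 9 + (S + 0)*(-32 + S) = 9 + S*(-32 + S))
(l(-26) - 683) + 2667 = ((9 + (-26)**2 - 32*(-26)) - 683) + 2667 = ((9 + 676 + 832) - 683) + 2667 = (1517 - 683) + 2667 = 834 + 2667 = 3501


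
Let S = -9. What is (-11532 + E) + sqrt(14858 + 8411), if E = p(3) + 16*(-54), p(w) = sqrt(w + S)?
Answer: -12396 + sqrt(23269) + I*sqrt(6) ≈ -12243.0 + 2.4495*I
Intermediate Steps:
p(w) = sqrt(-9 + w) (p(w) = sqrt(w - 9) = sqrt(-9 + w))
E = -864 + I*sqrt(6) (E = sqrt(-9 + 3) + 16*(-54) = sqrt(-6) - 864 = I*sqrt(6) - 864 = -864 + I*sqrt(6) ≈ -864.0 + 2.4495*I)
(-11532 + E) + sqrt(14858 + 8411) = (-11532 + (-864 + I*sqrt(6))) + sqrt(14858 + 8411) = (-12396 + I*sqrt(6)) + sqrt(23269) = -12396 + sqrt(23269) + I*sqrt(6)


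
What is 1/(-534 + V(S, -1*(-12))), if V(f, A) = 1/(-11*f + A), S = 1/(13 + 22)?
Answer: -409/218371 ≈ -0.0018730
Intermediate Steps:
S = 1/35 ≈ 0.028571
V(f, A) = 1/(A - 11*f)
1/(-534 + V(S, -1*(-12))) = 1/(-534 + 1/(-1*(-12) - 11*1/35)) = 1/(-534 + 1/(12 - 11/35)) = 1/(-534 + 1/(409/35)) = 1/(-534 + 35/409) = 1/(-218371/409) = -409/218371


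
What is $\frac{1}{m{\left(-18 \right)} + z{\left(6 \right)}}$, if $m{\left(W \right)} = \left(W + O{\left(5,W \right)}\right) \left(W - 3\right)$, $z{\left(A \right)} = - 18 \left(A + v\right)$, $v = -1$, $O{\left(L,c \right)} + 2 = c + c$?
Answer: $\frac{1}{1086} \approx 0.00092081$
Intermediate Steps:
$O{\left(L,c \right)} = -2 + 2 c$ ($O{\left(L,c \right)} = -2 + \left(c + c\right) = -2 + 2 c$)
$z{\left(A \right)} = 18 - 18 A$ ($z{\left(A \right)} = - 18 \left(A - 1\right) = - 18 \left(-1 + A\right) = - (-18 + 18 A) = 18 - 18 A$)
$m{\left(W \right)} = \left(-3 + W\right) \left(-2 + 3 W\right)$ ($m{\left(W \right)} = \left(W + \left(-2 + 2 W\right)\right) \left(W - 3\right) = \left(-2 + 3 W\right) \left(-3 + W\right) = \left(-3 + W\right) \left(-2 + 3 W\right)$)
$\frac{1}{m{\left(-18 \right)} + z{\left(6 \right)}} = \frac{1}{\left(6 - -198 + 3 \left(-18\right)^{2}\right) + \left(18 - 108\right)} = \frac{1}{\left(6 + 198 + 3 \cdot 324\right) + \left(18 - 108\right)} = \frac{1}{\left(6 + 198 + 972\right) - 90} = \frac{1}{1176 - 90} = \frac{1}{1086}$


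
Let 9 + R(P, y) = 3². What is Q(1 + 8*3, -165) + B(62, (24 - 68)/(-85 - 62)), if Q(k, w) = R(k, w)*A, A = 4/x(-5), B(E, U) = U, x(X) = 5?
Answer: 44/147 ≈ 0.29932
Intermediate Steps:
R(P, y) = 0 (R(P, y) = -9 + 3² = -9 + 9 = 0)
A = ⅘ (A = 4/5 = 4*(⅕) = ⅘ ≈ 0.80000)
Q(k, w) = 0 (Q(k, w) = 0*(⅘) = 0)
Q(1 + 8*3, -165) + B(62, (24 - 68)/(-85 - 62)) = 0 + (24 - 68)/(-85 - 62) = 0 - 44/(-147) = 0 - 44*(-1/147) = 0 + 44/147 = 44/147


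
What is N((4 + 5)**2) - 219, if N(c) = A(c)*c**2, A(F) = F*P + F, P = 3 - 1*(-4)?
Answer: 4251309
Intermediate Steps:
P = 7 (P = 3 + 4 = 7)
A(F) = 8*F (A(F) = F*7 + F = 7*F + F = 8*F)
N(c) = 8*c**3 (N(c) = (8*c)*c**2 = 8*c**3)
N((4 + 5)**2) - 219 = 8*((4 + 5)**2)**3 - 219 = 8*(9**2)**3 - 219 = 8*81**3 - 219 = 8*531441 - 219 = 4251528 - 219 = 4251309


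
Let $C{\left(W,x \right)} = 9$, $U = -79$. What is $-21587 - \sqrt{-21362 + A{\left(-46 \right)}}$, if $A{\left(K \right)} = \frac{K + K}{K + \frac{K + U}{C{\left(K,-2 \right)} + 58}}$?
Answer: $-21587 - \frac{i \sqrt{219685176390}}{3207} \approx -21587.0 - 146.15 i$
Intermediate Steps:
$A{\left(K \right)} = \frac{2 K}{- \frac{79}{67} + \frac{68 K}{67}}$ ($A{\left(K \right)} = \frac{K + K}{K + \frac{K - 79}{9 + 58}} = \frac{2 K}{K + \frac{-79 + K}{67}} = \frac{2 K}{K + \left(-79 + K\right) \frac{1}{67}} = \frac{2 K}{K + \left(- \frac{79}{67} + \frac{K}{67}\right)} = \frac{2 K}{- \frac{79}{67} + \frac{68 K}{67}}$)
$-21587 - \sqrt{-21362 + A{\left(-46 \right)}} = -21587 - \sqrt{-21362 + 134 \left(-46\right) \frac{1}{-79 + 68 \left(-46\right)}} = -21587 - \sqrt{-21362 + 134 \left(-46\right) \frac{1}{-79 - 3128}} = -21587 - \sqrt{-21362 + 134 \left(-46\right) \frac{1}{-3207}} = -21587 - \sqrt{-21362 + 134 \left(-46\right) \left(- \frac{1}{3207}\right)} = -21587 - \sqrt{-21362 + \frac{6164}{3207}} = -21587 - \sqrt{- \frac{68501770}{3207}} = -21587 - \frac{i \sqrt{219685176390}}{3207}$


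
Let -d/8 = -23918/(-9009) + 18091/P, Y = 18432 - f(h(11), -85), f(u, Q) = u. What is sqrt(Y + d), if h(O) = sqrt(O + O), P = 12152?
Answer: sqrt(159450084631123 - 8666306649*sqrt(22))/93093 ≈ 135.63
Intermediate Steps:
h(O) = sqrt(2)*sqrt(O) (h(O) = sqrt(2*O) = sqrt(2)*sqrt(O))
Y = 18432 - sqrt(22) (Y = 18432 - sqrt(2)*sqrt(11) = 18432 - sqrt(22) ≈ 18427.)
d = -64804765/1954953 (d = -8*(-23918/(-9009) + 18091/12152) = -8*(-23918*(-1/9009) + 18091*(1/12152)) = -8*(23918/9009 + 18091/12152) = -8*64804765/15639624 = -64804765/1954953 ≈ -33.149)
sqrt(Y + d) = sqrt((18432 - sqrt(22)) - 64804765/1954953) = sqrt(35968888931/1954953 - sqrt(22))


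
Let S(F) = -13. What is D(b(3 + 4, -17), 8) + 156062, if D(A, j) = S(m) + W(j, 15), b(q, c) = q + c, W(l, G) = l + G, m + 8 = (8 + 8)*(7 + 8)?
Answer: 156072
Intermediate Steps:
m = 232 (m = -8 + (8 + 8)*(7 + 8) = -8 + 16*15 = -8 + 240 = 232)
W(l, G) = G + l
b(q, c) = c + q
D(A, j) = 2 + j (D(A, j) = -13 + (15 + j) = 2 + j)
D(b(3 + 4, -17), 8) + 156062 = (2 + 8) + 156062 = 10 + 156062 = 156072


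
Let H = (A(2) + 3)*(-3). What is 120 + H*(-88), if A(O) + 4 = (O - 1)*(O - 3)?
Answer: -408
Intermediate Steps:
A(O) = -4 + (-1 + O)*(-3 + O) (A(O) = -4 + (O - 1)*(O - 3) = -4 + (-1 + O)*(-3 + O))
H = 6 (H = ((-1 + 2**2 - 4*2) + 3)*(-3) = ((-1 + 4 - 8) + 3)*(-3) = (-5 + 3)*(-3) = -2*(-3) = 6)
120 + H*(-88) = 120 + 6*(-88) = 120 - 528 = -408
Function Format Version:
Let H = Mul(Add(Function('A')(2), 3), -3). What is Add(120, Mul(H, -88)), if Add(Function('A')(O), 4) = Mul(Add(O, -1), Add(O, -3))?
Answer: -408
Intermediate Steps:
Function('A')(O) = Add(-4, Mul(Add(-1, O), Add(-3, O))) (Function('A')(O) = Add(-4, Mul(Add(O, -1), Add(O, -3))) = Add(-4, Mul(Add(-1, O), Add(-3, O))))
H = 6 (H = Mul(Add(Add(-1, Pow(2, 2), Mul(-4, 2)), 3), -3) = Mul(Add(Add(-1, 4, -8), 3), -3) = Mul(Add(-5, 3), -3) = Mul(-2, -3) = 6)
Add(120, Mul(H, -88)) = Add(120, Mul(6, -88)) = Add(120, -528) = -408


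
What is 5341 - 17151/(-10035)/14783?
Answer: 264107835752/49449135 ≈ 5341.0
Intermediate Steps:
5341 - 17151/(-10035)/14783 = 5341 - 17151*(-1/10035)/14783 = 5341 - (-5717)/(3345*14783) = 5341 - 1*(-5717/49449135) = 5341 + 5717/49449135 = 264107835752/49449135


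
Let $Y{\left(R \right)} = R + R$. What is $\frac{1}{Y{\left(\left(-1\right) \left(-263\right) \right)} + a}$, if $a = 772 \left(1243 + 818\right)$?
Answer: $\frac{1}{1591618} \approx 6.2829 \cdot 10^{-7}$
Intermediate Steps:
$Y{\left(R \right)} = 2 R$
$a = 1591092$ ($a = 772 \cdot 2061 = 1591092$)
$\frac{1}{Y{\left(\left(-1\right) \left(-263\right) \right)} + a} = \frac{1}{2 \left(\left(-1\right) \left(-263\right)\right) + 1591092} = \frac{1}{2 \cdot 263 + 1591092} = \frac{1}{526 + 1591092} = \frac{1}{1591618}$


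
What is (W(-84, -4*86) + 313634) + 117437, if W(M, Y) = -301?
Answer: 430770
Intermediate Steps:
(W(-84, -4*86) + 313634) + 117437 = (-301 + 313634) + 117437 = 313333 + 117437 = 430770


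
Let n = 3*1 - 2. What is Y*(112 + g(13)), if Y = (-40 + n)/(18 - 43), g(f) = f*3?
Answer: 5889/25 ≈ 235.56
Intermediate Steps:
n = 1 (n = 3 - 2 = 1)
g(f) = 3*f
Y = 39/25 (Y = (-40 + 1)/(18 - 43) = -39/(-25) = -39*(-1/25) = 39/25 ≈ 1.5600)
Y*(112 + g(13)) = 39*(112 + 3*13)/25 = 39*(112 + 39)/25 = (39/25)*151 = 5889/25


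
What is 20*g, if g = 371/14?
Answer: 530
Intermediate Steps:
g = 53/2 (g = 371*(1/14) = 53/2 ≈ 26.500)
20*g = 20*(53/2) = 530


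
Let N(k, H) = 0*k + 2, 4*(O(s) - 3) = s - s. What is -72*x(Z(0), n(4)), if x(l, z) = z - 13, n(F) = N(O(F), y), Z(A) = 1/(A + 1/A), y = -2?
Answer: 792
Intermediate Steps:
O(s) = 3 (O(s) = 3 + (s - s)/4 = 3 + (¼)*0 = 3 + 0 = 3)
N(k, H) = 2 (N(k, H) = 0 + 2 = 2)
n(F) = 2
x(l, z) = -13 + z
-72*x(Z(0), n(4)) = -72*(-13 + 2) = -72*(-11) = 792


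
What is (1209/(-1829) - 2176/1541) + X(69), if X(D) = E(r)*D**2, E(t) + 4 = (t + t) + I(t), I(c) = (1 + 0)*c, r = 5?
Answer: 4761330466/90919 ≈ 52369.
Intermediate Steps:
I(c) = c (I(c) = 1*c = c)
E(t) = -4 + 3*t (E(t) = -4 + ((t + t) + t) = -4 + (2*t + t) = -4 + 3*t)
X(D) = 11*D**2 (X(D) = (-4 + 3*5)*D**2 = (-4 + 15)*D**2 = 11*D**2)
(1209/(-1829) - 2176/1541) + X(69) = (1209/(-1829) - 2176/1541) + 11*69**2 = (1209*(-1/1829) - 2176*1/1541) + 11*4761 = (-39/59 - 2176/1541) + 52371 = -188483/90919 + 52371 = 4761330466/90919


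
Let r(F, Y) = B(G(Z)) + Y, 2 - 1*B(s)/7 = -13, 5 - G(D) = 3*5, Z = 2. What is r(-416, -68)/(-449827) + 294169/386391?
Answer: 132310862296/173809104357 ≈ 0.76124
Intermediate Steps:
G(D) = -10 (G(D) = 5 - 3*5 = 5 - 1*15 = 5 - 15 = -10)
B(s) = 105 (B(s) = 14 - 7*(-13) = 14 + 91 = 105)
r(F, Y) = 105 + Y
r(-416, -68)/(-449827) + 294169/386391 = (105 - 68)/(-449827) + 294169/386391 = 37*(-1/449827) + 294169*(1/386391) = -37/449827 + 294169/386391 = 132310862296/173809104357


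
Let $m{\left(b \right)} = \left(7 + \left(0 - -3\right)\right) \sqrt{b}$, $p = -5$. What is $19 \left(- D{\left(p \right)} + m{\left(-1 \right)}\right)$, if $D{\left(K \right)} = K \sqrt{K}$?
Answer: $95 i \left(2 + \sqrt{5}\right) \approx 402.43 i$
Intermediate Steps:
$D{\left(K \right)} = K^{\frac{3}{2}}$
$m{\left(b \right)} = 10 \sqrt{b}$ ($m{\left(b \right)} = \left(7 + \left(0 + 3\right)\right) \sqrt{b} = \left(7 + 3\right) \sqrt{b} = 10 \sqrt{b}$)
$19 \left(- D{\left(p \right)} + m{\left(-1 \right)}\right) = 19 \left(- \left(-5\right)^{\frac{3}{2}} + 10 \sqrt{-1}\right) = 19 \left(- \left(-5\right) i \sqrt{5} + 10 i\right) = 19 \left(5 i \sqrt{5} + 10 i\right) = 19 \left(10 i + 5 i \sqrt{5}\right) = 190 i + 95 i \sqrt{5}$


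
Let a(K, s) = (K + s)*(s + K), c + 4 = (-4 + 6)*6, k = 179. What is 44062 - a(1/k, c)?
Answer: 1409737053/32041 ≈ 43998.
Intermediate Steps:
c = 8 (c = -4 + (-4 + 6)*6 = -4 + 2*6 = -4 + 12 = 8)
a(K, s) = (K + s)**2 (a(K, s) = (K + s)*(K + s) = (K + s)**2)
44062 - a(1/k, c) = 44062 - (1/179 + 8)**2 = 44062 - (1433/179)**2 = 44062 - 1*2053489/32041 = 44062 - 2053489/32041 = 1409737053/32041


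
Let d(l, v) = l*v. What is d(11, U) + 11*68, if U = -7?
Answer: 671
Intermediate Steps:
d(11, U) + 11*68 = 11*(-7) + 11*68 = -77 + 748 = 671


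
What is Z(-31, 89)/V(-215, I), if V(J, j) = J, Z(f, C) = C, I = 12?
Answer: -89/215 ≈ -0.41395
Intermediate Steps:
Z(-31, 89)/V(-215, I) = 89/(-215) = 89*(-1/215) = -89/215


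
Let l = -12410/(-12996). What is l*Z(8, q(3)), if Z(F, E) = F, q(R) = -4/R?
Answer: 24820/3249 ≈ 7.6393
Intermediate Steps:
l = 6205/6498 (l = -12410*(-1/12996) = 6205/6498 ≈ 0.95491)
l*Z(8, q(3)) = (6205/6498)*8 = 24820/3249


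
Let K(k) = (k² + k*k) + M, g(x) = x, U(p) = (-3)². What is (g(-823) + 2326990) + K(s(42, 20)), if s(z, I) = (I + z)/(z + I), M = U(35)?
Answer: 2326178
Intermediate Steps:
U(p) = 9
M = 9
s(z, I) = 1 (s(z, I) = (I + z)/(I + z) = 1)
K(k) = 9 + 2*k² (K(k) = (k² + k*k) + 9 = (k² + k²) + 9 = 2*k² + 9 = 9 + 2*k²)
(g(-823) + 2326990) + K(s(42, 20)) = (-823 + 2326990) + (9 + 2*1²) = 2326167 + (9 + 2*1) = 2326167 + (9 + 2) = 2326167 + 11 = 2326178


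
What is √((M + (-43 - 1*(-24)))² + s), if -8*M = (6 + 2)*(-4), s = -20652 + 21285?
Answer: √858 ≈ 29.292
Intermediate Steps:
s = 633
M = 4 (M = -(6 + 2)*(-4)/8 = -(-4) = -⅛*(-32) = 4)
√((M + (-43 - 1*(-24)))² + s) = √((4 + (-43 - 1*(-24)))² + 633) = √((4 + (-43 + 24))² + 633) = √((4 - 19)² + 633) = √((-15)² + 633) = √(225 + 633) = √858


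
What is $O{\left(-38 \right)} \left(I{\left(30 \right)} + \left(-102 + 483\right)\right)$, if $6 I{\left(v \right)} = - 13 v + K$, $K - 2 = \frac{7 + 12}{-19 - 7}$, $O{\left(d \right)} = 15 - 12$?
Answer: $\frac{49329}{52} \approx 948.63$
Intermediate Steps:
$O{\left(d \right)} = 3$ ($O{\left(d \right)} = 15 - 12 = 3$)
$K = \frac{33}{26}$ ($K = 2 + \frac{7 + 12}{-19 - 7} = 2 + \frac{19}{-26} = 2 + 19 \left(- \frac{1}{26}\right) = 2 - \frac{19}{26} = \frac{33}{26} \approx 1.2692$)
$I{\left(v \right)} = \frac{11}{52} - \frac{13 v}{6}$ ($I{\left(v \right)} = \frac{- 13 v + \frac{33}{26}}{6} = \frac{\frac{33}{26} - 13 v}{6} = \frac{11}{52} - \frac{13 v}{6}$)
$O{\left(-38 \right)} \left(I{\left(30 \right)} + \left(-102 + 483\right)\right) = 3 \left(\left(\frac{11}{52} - 65\right) + \left(-102 + 483\right)\right) = 3 \left(\left(\frac{11}{52} - 65\right) + 381\right) = 3 \left(- \frac{3369}{52} + 381\right) = 3 \cdot \frac{16443}{52} = \frac{49329}{52}$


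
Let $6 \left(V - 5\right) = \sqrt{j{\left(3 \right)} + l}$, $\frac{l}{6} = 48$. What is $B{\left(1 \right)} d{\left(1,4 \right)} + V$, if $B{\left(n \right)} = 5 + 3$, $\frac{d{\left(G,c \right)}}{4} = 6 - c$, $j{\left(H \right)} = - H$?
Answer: $69 + \frac{\sqrt{285}}{6} \approx 71.814$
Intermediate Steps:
$l = 288$ ($l = 6 \cdot 48 = 288$)
$d{\left(G,c \right)} = 24 - 4 c$ ($d{\left(G,c \right)} = 4 \left(6 - c\right) = 24 - 4 c$)
$V = 5 + \frac{\sqrt{285}}{6}$ ($V = 5 + \frac{\sqrt{\left(-1\right) 3 + 288}}{6} = 5 + \frac{\sqrt{-3 + 288}}{6} = 5 + \frac{\sqrt{285}}{6} \approx 7.8137$)
$B{\left(n \right)} = 8$
$B{\left(1 \right)} d{\left(1,4 \right)} + V = 8 \left(24 - 16\right) + \left(5 + \frac{\sqrt{285}}{6}\right) = 8 \cdot 8 + \left(5 + \frac{\sqrt{285}}{6}\right) = 64 + \left(5 + \frac{\sqrt{285}}{6}\right) = 69 + \frac{\sqrt{285}}{6}$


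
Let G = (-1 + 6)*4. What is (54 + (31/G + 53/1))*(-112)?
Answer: -60788/5 ≈ -12158.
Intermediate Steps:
G = 20 (G = 5*4 = 20)
(54 + (31/G + 53/1))*(-112) = (54 + (31/20 + 53/1))*(-112) = (54 + (31*(1/20) + 53*1))*(-112) = (54 + (31/20 + 53))*(-112) = (54 + 1091/20)*(-112) = (2171/20)*(-112) = -60788/5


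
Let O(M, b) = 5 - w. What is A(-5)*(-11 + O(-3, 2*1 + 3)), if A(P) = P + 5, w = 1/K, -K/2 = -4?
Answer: 0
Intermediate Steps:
K = 8 (K = -2*(-4) = 8)
w = ⅛ (w = 1/8 = ⅛ ≈ 0.12500)
A(P) = 5 + P
O(M, b) = 39/8 (O(M, b) = 5 - 1*⅛ = 5 - ⅛ = 39/8)
A(-5)*(-11 + O(-3, 2*1 + 3)) = (5 - 5)*(-11 + 39/8) = 0*(-49/8) = 0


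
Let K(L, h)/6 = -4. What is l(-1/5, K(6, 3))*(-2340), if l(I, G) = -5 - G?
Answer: -44460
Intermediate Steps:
K(L, h) = -24 (K(L, h) = 6*(-4) = -24)
l(-1/5, K(6, 3))*(-2340) = (-5 - 1*(-24))*(-2340) = (-5 + 24)*(-2340) = 19*(-2340) = -44460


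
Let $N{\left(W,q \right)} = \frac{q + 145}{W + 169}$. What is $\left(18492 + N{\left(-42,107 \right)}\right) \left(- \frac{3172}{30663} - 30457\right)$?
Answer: $- \frac{731166341886656}{1298067} \approx -5.6327 \cdot 10^{8}$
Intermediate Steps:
$N{\left(W,q \right)} = \frac{145 + q}{169 + W}$
$\left(18492 + N{\left(-42,107 \right)}\right) \left(- \frac{3172}{30663} - 30457\right) = \left(18492 + \frac{145 + 107}{169 - 42}\right) \left(- \frac{3172}{30663} - 30457\right) = \left(18492 + \frac{1}{127} \cdot 252\right) \left(\left(-3172\right) \frac{1}{30663} - 30457\right) = \left(18492 + \frac{1}{127} \cdot 252\right) \left(- \frac{3172}{30663} - 30457\right) = \left(18492 + \frac{252}{127}\right) \left(- \frac{933906163}{30663}\right) = \frac{2348736}{127} \left(- \frac{933906163}{30663}\right) = - \frac{731166341886656}{1298067}$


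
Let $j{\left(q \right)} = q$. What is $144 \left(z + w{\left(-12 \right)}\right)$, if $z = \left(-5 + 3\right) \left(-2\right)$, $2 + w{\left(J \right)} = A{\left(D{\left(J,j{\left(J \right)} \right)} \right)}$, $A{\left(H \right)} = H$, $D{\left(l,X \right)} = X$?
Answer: $-1440$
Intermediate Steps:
$w{\left(J \right)} = -2 + J$
$z = 4$ ($z = \left(-2\right) \left(-2\right) = 4$)
$144 \left(z + w{\left(-12 \right)}\right) = 144 \left(4 - 14\right) = 144 \left(-10\right) = -1440$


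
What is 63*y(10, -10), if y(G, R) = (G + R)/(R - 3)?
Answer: 0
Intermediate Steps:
y(G, R) = (G + R)/(-3 + R)
63*y(10, -10) = 63*((10 - 10)/(-3 - 10)) = 63*(0/(-13)) = 63*(-1/13*0) = 63*0 = 0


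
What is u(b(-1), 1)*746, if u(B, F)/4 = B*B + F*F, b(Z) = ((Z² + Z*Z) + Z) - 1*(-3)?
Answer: 50728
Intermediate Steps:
b(Z) = 3 + Z + 2*Z² (b(Z) = ((Z² + Z²) + Z) + 3 = (2*Z² + Z) + 3 = (Z + 2*Z²) + 3 = 3 + Z + 2*Z²)
u(B, F) = 4*B² + 4*F² (u(B, F) = 4*(B*B + F*F) = 4*(B² + F²) = 4*B² + 4*F²)
u(b(-1), 1)*746 = (4*(3 - 1 + 2*(-1)²)² + 4*1²)*746 = (4*(3 - 1 + 2*1)² + 4*1)*746 = (4*(3 - 1 + 2)² + 4)*746 = (4*4² + 4)*746 = (4*16 + 4)*746 = (64 + 4)*746 = 68*746 = 50728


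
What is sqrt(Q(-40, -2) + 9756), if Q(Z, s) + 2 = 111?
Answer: sqrt(9865) ≈ 99.323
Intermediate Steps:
Q(Z, s) = 109 (Q(Z, s) = -2 + 111 = 109)
sqrt(Q(-40, -2) + 9756) = sqrt(109 + 9756) = sqrt(9865)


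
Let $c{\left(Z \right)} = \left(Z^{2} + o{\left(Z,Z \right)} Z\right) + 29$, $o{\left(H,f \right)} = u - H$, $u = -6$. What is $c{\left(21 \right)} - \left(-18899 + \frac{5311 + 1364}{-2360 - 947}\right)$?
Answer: $\frac{62184889}{3307} \approx 18804.0$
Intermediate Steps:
$o{\left(H,f \right)} = -6 - H$
$c{\left(Z \right)} = 29 + Z^{2} + Z \left(-6 - Z\right)$ ($c{\left(Z \right)} = \left(Z^{2} + \left(-6 - Z\right) Z\right) + 29 = \left(Z^{2} + Z \left(-6 - Z\right)\right) + 29 = 29 + Z^{2} + Z \left(-6 - Z\right)$)
$c{\left(21 \right)} - \left(-18899 + \frac{5311 + 1364}{-2360 - 947}\right) = \left(29 - 126\right) - \left(-18899 + \frac{5311 + 1364}{-2360 - 947}\right) = \left(29 - 126\right) - \left(-18899 + \frac{6675}{-3307}\right) = -97 - \left(-18899 + 6675 \left(- \frac{1}{3307}\right)\right) = -97 - \left(-18899 - \frac{6675}{3307}\right) = -97 - - \frac{62505668}{3307} = -97 + \frac{62505668}{3307} = \frac{62184889}{3307}$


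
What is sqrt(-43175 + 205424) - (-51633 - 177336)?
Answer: 228969 + sqrt(162249) ≈ 2.2937e+5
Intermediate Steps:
sqrt(-43175 + 205424) - (-51633 - 177336) = sqrt(162249) - 1*(-228969) = sqrt(162249) + 228969 = 228969 + sqrt(162249)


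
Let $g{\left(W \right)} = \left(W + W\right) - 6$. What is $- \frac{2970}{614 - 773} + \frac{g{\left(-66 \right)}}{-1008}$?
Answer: $\frac{167539}{8904} \approx 18.816$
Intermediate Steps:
$g{\left(W \right)} = -6 + 2 W$ ($g{\left(W \right)} = 2 W - 6 = -6 + 2 W$)
$- \frac{2970}{614 - 773} + \frac{g{\left(-66 \right)}}{-1008} = - \frac{2970}{614 - 773} + \frac{-6 + 2 \left(-66\right)}{-1008} = - \frac{2970}{-159} + \left(-6 - 132\right) \left(- \frac{1}{1008}\right) = \left(-2970\right) \left(- \frac{1}{159}\right) - - \frac{23}{168} = \frac{990}{53} + \frac{23}{168} = \frac{167539}{8904}$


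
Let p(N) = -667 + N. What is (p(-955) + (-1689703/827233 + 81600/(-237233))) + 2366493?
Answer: 464098291059309120/196246966289 ≈ 2.3649e+6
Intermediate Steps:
(p(-955) + (-1689703/827233 + 81600/(-237233))) + 2366493 = ((-667 - 955) + (-1689703/827233 + 81600/(-237233))) + 2366493 = (-1622 + (-1689703*1/827233 + 81600*(-1/237233))) + 2366493 = (-1622 + (-1689703/827233 - 81600/237233)) + 2366493 = (-1622 - 468355524599/196246966289) + 2366493 = -318780934845357/196246966289 + 2366493 = 464098291059309120/196246966289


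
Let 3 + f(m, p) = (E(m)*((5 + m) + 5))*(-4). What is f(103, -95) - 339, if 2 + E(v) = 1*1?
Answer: 110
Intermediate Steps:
E(v) = -1 (E(v) = -2 + 1*1 = -2 + 1 = -1)
f(m, p) = 37 + 4*m (f(m, p) = -3 - ((5 + m) + 5)*(-4) = -3 - (10 + m)*(-4) = -3 + (-10 - m)*(-4) = -3 + (40 + 4*m) = 37 + 4*m)
f(103, -95) - 339 = (37 + 4*103) - 339 = (37 + 412) - 339 = 449 - 339 = 110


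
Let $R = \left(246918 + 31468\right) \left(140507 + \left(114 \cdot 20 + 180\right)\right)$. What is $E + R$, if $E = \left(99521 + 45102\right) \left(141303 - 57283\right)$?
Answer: $51951235722$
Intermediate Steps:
$E = 12151224460$ ($E = 144623 \cdot 84020 = 12151224460$)
$R = 39800011262$ ($R = 278386 \left(140507 + \left(2280 + 180\right)\right) = 278386 \left(140507 + 2460\right) = 278386 \cdot 142967 = 39800011262$)
$E + R = 12151224460 + 39800011262 = 51951235722$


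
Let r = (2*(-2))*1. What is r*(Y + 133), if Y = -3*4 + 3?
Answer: -496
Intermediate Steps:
Y = -9 (Y = -12 + 3 = -9)
r = -4 (r = -4*1 = -4)
r*(Y + 133) = -4*(-9 + 133) = -4*124 = -496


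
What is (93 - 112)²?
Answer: 361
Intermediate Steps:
(93 - 112)² = (-19)² = 361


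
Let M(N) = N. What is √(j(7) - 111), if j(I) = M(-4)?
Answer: I*√115 ≈ 10.724*I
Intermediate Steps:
j(I) = -4
√(j(7) - 111) = √(-4 - 111) = √(-115) = I*√115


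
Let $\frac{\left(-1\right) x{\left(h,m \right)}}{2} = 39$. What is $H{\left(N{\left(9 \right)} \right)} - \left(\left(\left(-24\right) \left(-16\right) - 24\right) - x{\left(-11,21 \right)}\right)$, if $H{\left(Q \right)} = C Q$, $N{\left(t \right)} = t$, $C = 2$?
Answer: $-420$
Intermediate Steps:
$x{\left(h,m \right)} = -78$ ($x{\left(h,m \right)} = \left(-2\right) 39 = -78$)
$H{\left(Q \right)} = 2 Q$
$H{\left(N{\left(9 \right)} \right)} - \left(\left(\left(-24\right) \left(-16\right) - 24\right) - x{\left(-11,21 \right)}\right) = 2 \cdot 9 - \left(\left(\left(-24\right) \left(-16\right) - 24\right) - -78\right) = 18 - \left(\left(384 - 24\right) + 78\right) = 18 - \left(360 + 78\right) = 18 - 438 = -420$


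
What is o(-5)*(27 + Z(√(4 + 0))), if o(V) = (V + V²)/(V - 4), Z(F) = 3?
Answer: -200/3 ≈ -66.667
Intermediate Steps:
o(V) = (V + V²)/(-4 + V)
o(-5)*(27 + Z(√(4 + 0))) = (-5*(1 - 5)/(-4 - 5))*(27 + 3) = -5*(-4)/(-9)*30 = -5*(-⅑)*(-4)*30 = -20/9*30 = -200/3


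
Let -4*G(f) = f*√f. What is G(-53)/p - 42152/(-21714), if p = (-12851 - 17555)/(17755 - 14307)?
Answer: 1916/987 - 22843*I*√53/15203 ≈ 1.9412 - 10.939*I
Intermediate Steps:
G(f) = -f^(3/2)/4 (G(f) = -f*√f/4 = -f^(3/2)/4)
p = -15203/1724 (p = -30406/3448 = -30406*1/3448 = -15203/1724 ≈ -8.8185)
G(-53)/p - 42152/(-21714) = (-(-53)*I*√53/4)/(-15203/1724) - 42152/(-21714) = -(-53)*I*√53/4*(-1724/15203) - 42152*(-1/21714) = (53*I*√53/4)*(-1724/15203) + 1916/987 = -22843*I*√53/15203 + 1916/987 = 1916/987 - 22843*I*√53/15203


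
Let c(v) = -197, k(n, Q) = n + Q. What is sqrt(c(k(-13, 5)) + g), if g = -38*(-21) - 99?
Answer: sqrt(502) ≈ 22.405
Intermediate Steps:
k(n, Q) = Q + n
g = 699 (g = 798 - 99 = 699)
sqrt(c(k(-13, 5)) + g) = sqrt(-197 + 699) = sqrt(502)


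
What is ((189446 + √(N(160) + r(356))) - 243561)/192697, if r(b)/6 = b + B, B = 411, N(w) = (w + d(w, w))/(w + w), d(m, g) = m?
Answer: -54115/192697 + √4603/192697 ≈ -0.28048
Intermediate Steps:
N(w) = 1 (N(w) = (w + w)/(w + w) = (2*w)/((2*w)) = (2*w)*(1/(2*w)) = 1)
r(b) = 2466 + 6*b (r(b) = 6*(b + 411) = 6*(411 + b) = 2466 + 6*b)
((189446 + √(N(160) + r(356))) - 243561)/192697 = ((189446 + √(1 + (2466 + 6*356))) - 243561)/192697 = ((189446 + √(1 + (2466 + 2136))) - 243561)*(1/192697) = ((189446 + √(1 + 4602)) - 243561)*(1/192697) = ((189446 + √4603) - 243561)*(1/192697) = (-54115 + √4603)*(1/192697) = -54115/192697 + √4603/192697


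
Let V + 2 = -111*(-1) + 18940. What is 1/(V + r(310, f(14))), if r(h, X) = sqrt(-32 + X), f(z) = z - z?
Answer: 19049/362864433 - 4*I*sqrt(2)/362864433 ≈ 5.2496e-5 - 1.5589e-8*I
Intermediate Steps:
f(z) = 0
V = 19049 (V = -2 + (-111*(-1) + 18940) = -2 + (111 + 18940) = -2 + 19051 = 19049)
1/(V + r(310, f(14))) = 1/(19049 + sqrt(-32 + 0)) = 1/(19049 + sqrt(-32)) = 1/(19049 + 4*I*sqrt(2))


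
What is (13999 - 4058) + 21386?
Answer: 31327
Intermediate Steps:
(13999 - 4058) + 21386 = 9941 + 21386 = 31327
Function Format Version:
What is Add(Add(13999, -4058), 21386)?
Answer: 31327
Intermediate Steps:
Add(Add(13999, -4058), 21386) = Add(9941, 21386) = 31327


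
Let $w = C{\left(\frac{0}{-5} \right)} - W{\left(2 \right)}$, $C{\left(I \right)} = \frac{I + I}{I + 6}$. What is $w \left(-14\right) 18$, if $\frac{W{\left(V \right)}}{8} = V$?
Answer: $4032$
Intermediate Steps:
$W{\left(V \right)} = 8 V$
$C{\left(I \right)} = \frac{2 I}{6 + I}$
$w = -16$ ($w = \frac{2 \frac{0}{-5}}{6 + \frac{0}{-5}} - 8 \cdot 2 = \frac{2 \cdot 0 \left(- \frac{1}{5}\right)}{6 + 0 \left(- \frac{1}{5}\right)} - 16 = 2 \cdot 0 \frac{1}{6 + 0} - 16 = 2 \cdot 0 \cdot \frac{1}{6} - 16 = 0 - 16 = -16$)
$w \left(-14\right) 18 = \left(-16\right) \left(-14\right) 18 = 224 \cdot 18 = 4032$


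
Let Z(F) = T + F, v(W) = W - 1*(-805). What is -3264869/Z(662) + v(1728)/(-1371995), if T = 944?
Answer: -4479388011653/2203423970 ≈ -2032.9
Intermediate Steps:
v(W) = 805 + W (v(W) = W + 805 = 805 + W)
Z(F) = 944 + F
-3264869/Z(662) + v(1728)/(-1371995) = -3264869/(944 + 662) + (805 + 1728)/(-1371995) = -3264869/1606 + 2533*(-1/1371995) = -3264869*1/1606 - 2533/1371995 = -3264869/1606 - 2533/1371995 = -4479388011653/2203423970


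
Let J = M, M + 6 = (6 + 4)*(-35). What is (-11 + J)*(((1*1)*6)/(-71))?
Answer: 2202/71 ≈ 31.014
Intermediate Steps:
M = -356 (M = -6 + (6 + 4)*(-35) = -6 + 10*(-35) = -6 - 350 = -356)
J = -356
(-11 + J)*(((1*1)*6)/(-71)) = (-11 - 356)*(((1*1)*6)/(-71)) = -367*1*6*(-1)/71 = -2202*(-1)/71 = -367*(-6/71) = 2202/71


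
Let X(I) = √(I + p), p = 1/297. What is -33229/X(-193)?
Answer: 99687*I*√472890/28660 ≈ 2391.9*I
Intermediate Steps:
p = 1/297 ≈ 0.0033670
X(I) = √(1/297 + I) (X(I) = √(I + 1/297) = √(1/297 + I))
-33229/X(-193) = -33229*99/√(33 + 9801*(-193)) = -33229*99/√(33 - 1891593) = -33229*(-3*I*√472890/28660) = -(-99687)*I*√472890/28660 = 99687*I*√472890/28660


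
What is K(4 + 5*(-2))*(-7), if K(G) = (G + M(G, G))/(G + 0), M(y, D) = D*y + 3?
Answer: 77/2 ≈ 38.500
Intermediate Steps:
M(y, D) = 3 + D*y
K(G) = (3 + G + G**2)/G (K(G) = (G + (3 + G*G))/(G + 0) = (G + (3 + G**2))/G = (3 + G + G**2)/G)
K(4 + 5*(-2))*(-7) = (1 + (4 + 5*(-2)) + 3/(4 + 5*(-2)))*(-7) = (1 + (4 - 10) + 3/(4 - 10))*(-7) = (1 - 6 + 3/(-6))*(-7) = (1 - 6 + 3*(-1/6))*(-7) = (1 - 6 - 1/2)*(-7) = -11/2*(-7) = 77/2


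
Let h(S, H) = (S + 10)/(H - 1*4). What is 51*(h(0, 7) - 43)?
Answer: -2023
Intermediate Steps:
h(S, H) = (10 + S)/(-4 + H) (h(S, H) = (10 + S)/(H - 4) = (10 + S)/(-4 + H))
51*(h(0, 7) - 43) = 51*((10 + 0)/(-4 + 7) - 43) = 51*(10/3 - 43) = 51*(-119/3) = -2023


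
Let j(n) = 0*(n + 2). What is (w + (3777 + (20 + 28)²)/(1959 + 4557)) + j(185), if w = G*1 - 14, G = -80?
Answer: -202141/2172 ≈ -93.067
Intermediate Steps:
w = -94 (w = -80*1 - 14 = -80 - 14 = -94)
j(n) = 0 (j(n) = 0*(2 + n) = 0)
(w + (3777 + (20 + 28)²)/(1959 + 4557)) + j(185) = (-94 + (3777 + (20 + 28)²)/(1959 + 4557)) + 0 = (-94 + (3777 + 48²)/6516) + 0 = (-94 + (3777 + 2304)*(1/6516)) + 0 = (-94 + 6081*(1/6516)) + 0 = (-94 + 2027/2172) + 0 = -202141/2172 + 0 = -202141/2172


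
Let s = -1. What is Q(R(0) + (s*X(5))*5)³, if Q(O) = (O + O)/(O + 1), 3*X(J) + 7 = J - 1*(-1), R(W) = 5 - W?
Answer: 64000/12167 ≈ 5.2601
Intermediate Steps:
X(J) = -2 + J/3 (X(J) = -7/3 + (J - 1*(-1))/3 = -7/3 + (J + 1)/3 = -7/3 + (1 + J)/3 = -7/3 + (⅓ + J/3) = -2 + J/3)
Q(O) = 2*O/(1 + O) (Q(O) = (2*O)/(1 + O) = 2*O/(1 + O))
Q(R(0) + (s*X(5))*5)³ = (2*((5 - 1*0) - (-2 + (⅓)*5)*5)/(1 + ((5 - 1*0) - (-2 + (⅓)*5)*5)))³ = (2*((5 + 0) - (-2 + 5/3)*5)/(1 + ((5 + 0) - (-2 + 5/3)*5)))³ = (2*(5 - 1*(-⅓)*5)/(1 + (5 - 1*(-⅓)*5)))³ = (2*(5 + (⅓)*5)/(1 + (5 + (⅓)*5)))³ = (2*(5 + 5/3)/(1 + (5 + 5/3)))³ = (2*(20/3)/(1 + 20/3))³ = (2*(20/3)/(23/3))³ = (2*(20/3)*(3/23))³ = (40/23)³ = 64000/12167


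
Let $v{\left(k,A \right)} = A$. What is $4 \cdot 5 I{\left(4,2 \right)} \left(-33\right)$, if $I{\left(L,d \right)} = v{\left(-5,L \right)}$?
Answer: $-2640$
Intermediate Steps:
$I{\left(L,d \right)} = L$
$4 \cdot 5 I{\left(4,2 \right)} \left(-33\right) = 4 \cdot 5 \cdot 4 \left(-33\right) = 20 \cdot 4 \left(-33\right) = 80 \left(-33\right) = -2640$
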